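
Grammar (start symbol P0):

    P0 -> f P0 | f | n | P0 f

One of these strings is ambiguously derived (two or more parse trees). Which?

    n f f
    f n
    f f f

n f f: 1 tree
f n: 1 tree
f f f: 4 trees

f f f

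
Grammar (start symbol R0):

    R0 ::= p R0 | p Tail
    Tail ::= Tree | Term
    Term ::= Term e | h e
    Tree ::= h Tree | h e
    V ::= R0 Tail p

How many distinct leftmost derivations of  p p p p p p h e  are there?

Parse trees for p p p p p p h e:
  [R0 p [R0 p [R0 p [R0 p [R0 p [R0 p [Tail [Tree h e]]]]]]]]
  [R0 p [R0 p [R0 p [R0 p [R0 p [R0 p [Tail [Term h e]]]]]]]]

2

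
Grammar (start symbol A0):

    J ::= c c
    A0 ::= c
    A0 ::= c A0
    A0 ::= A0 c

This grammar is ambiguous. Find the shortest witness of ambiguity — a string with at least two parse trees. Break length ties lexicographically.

c c

length 1: no string has ≥2 trees
length 2: c c has 2 parse trees

Two derivations of c c:
  A0 ⇒ c A0 ⇒ c c
  A0 ⇒ A0 c ⇒ c c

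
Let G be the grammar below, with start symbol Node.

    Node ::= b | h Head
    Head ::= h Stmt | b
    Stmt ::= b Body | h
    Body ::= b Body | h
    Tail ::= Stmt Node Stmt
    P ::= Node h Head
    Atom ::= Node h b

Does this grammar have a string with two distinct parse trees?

(Tail, P, Atom are unreachable from Node, so their rules don't affect L(Node).) Restricted to the reachable nonterminals, every rule has the form A → t or A → t B, and no two rules for the same A share a first terminal. The grammar encodes a DFA — one run per string.

Unambiguous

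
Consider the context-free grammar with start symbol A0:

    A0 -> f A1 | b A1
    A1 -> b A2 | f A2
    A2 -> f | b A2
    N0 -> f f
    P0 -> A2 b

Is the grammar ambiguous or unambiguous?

Unambiguous

(N0, P0 are unreachable from A0, so their rules don't affect L(A0).) The reachable rules are right-linear with at most one rule per (nonterminal, next-terminal) pair. Each input token forces the next rule, so parsing is deterministic.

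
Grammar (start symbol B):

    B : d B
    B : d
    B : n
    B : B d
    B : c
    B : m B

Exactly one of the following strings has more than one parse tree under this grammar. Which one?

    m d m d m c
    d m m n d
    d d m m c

d m m n d

m d m d m c: 1 tree
d m m n d: 4 trees
d d m m c: 1 tree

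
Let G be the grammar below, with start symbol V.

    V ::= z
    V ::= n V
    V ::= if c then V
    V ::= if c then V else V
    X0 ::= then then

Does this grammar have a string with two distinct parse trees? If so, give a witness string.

Witness: if c then if c then z else z

Derivation 1: V ⇒ if c then V ⇒ if c then if c then V else V ⇒ if c then if c then z else V ⇒ if c then if c then z else z
Derivation 2: V ⇒ if c then V else V ⇒ if c then if c then V else V ⇒ if c then if c then z else V ⇒ if c then if c then z else z

Two distinct leftmost derivations for the same string.

Ambiguous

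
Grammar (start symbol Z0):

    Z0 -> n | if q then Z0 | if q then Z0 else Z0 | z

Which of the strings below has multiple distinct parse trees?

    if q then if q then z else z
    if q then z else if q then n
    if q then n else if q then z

if q then if q then z else z

if q then if q then z else z: 2 trees
if q then z else if q then n: 1 tree
if q then n else if q then z: 1 tree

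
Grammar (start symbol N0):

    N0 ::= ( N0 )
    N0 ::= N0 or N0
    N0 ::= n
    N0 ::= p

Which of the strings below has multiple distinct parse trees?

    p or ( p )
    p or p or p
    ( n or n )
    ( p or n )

p or p or p

p or ( p ): 1 tree
p or p or p: 2 trees
( n or n ): 1 tree
( p or n ): 1 tree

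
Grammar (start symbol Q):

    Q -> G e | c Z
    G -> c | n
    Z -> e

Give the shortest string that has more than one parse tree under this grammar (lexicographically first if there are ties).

c e

length 2: c e has 2 parse trees

Two derivations of c e:
  Q ⇒ G e ⇒ c e
  Q ⇒ c Z ⇒ c e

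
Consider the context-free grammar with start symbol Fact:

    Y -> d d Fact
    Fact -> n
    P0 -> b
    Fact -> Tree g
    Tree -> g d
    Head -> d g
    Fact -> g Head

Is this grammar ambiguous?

Ambiguous

Witness: g d g

Derivation 1: Fact ⇒ Tree g ⇒ g d g
Derivation 2: Fact ⇒ g Head ⇒ g d g

Two distinct leftmost derivations for the same string.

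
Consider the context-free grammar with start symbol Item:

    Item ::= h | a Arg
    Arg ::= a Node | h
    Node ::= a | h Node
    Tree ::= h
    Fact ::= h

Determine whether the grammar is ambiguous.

(Tree, Fact are unreachable from Item, so their rules don't affect L(Item).) Restricted to the reachable nonterminals, every rule has the form A → t or A → t B, and no two rules for the same A share a first terminal. The grammar encodes a DFA — one run per string.

Unambiguous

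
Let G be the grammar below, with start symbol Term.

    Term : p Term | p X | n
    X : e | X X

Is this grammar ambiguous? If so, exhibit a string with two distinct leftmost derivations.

Ambiguous

Witness: p e e e

Derivation 1: Term ⇒ p X ⇒ p X X ⇒ p e X ⇒ p e X X ⇒ p e e X ⇒ p e e e
Derivation 2: Term ⇒ p X ⇒ p X X ⇒ p X X X ⇒ p e X X ⇒ p e e X ⇒ p e e e

Two distinct leftmost derivations for the same string.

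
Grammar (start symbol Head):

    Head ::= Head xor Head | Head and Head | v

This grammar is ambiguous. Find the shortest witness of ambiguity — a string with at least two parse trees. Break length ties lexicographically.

length 1: no string has ≥2 trees
length 3: no string has ≥2 trees
length 5: v and v and v has 2 parse trees

Two derivations of v and v and v:
  Head ⇒ Head and Head ⇒ Head and Head and Head ⇒ v and Head and Head ⇒ v and v and Head ⇒ v and v and v
  Head ⇒ Head and Head ⇒ v and Head ⇒ v and Head and Head ⇒ v and v and Head ⇒ v and v and v

v and v and v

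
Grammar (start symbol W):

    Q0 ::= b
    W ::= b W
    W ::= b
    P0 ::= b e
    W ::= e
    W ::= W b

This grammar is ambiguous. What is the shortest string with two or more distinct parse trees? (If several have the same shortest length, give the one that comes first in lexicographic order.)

b b

length 1: no string has ≥2 trees
length 2: b b has 2 parse trees

Two derivations of b b:
  W ⇒ b W ⇒ b b
  W ⇒ W b ⇒ b b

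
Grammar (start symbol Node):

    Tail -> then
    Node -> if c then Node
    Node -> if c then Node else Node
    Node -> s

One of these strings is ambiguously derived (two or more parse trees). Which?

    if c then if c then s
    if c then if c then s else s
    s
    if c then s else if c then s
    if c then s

if c then if c then s else s

if c then if c then s: 1 tree
if c then if c then s else s: 2 trees
s: 1 tree
if c then s else if c then s: 1 tree
if c then s: 1 tree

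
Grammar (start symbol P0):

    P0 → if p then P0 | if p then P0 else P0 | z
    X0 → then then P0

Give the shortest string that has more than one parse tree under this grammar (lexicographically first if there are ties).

length 1: no string has ≥2 trees
length 4: no string has ≥2 trees
length 6: no string has ≥2 trees
length 7: no string has ≥2 trees
length 9: if p then if p then z else z has 2 parse trees

Two derivations of if p then if p then z else z:
  P0 ⇒ if p then P0 ⇒ if p then if p then P0 else P0 ⇒ if p then if p then z else P0 ⇒ if p then if p then z else z
  P0 ⇒ if p then P0 else P0 ⇒ if p then if p then P0 else P0 ⇒ if p then if p then z else P0 ⇒ if p then if p then z else z

if p then if p then z else z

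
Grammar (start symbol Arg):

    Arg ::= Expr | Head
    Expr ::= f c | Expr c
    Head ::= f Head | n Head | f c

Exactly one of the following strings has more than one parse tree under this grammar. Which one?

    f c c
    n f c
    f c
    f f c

f c c: 1 tree
n f c: 1 tree
f c: 2 trees
f f c: 1 tree

f c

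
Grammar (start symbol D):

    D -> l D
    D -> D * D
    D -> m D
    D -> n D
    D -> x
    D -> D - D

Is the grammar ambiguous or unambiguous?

Witness: l x * x

Derivation 1: D ⇒ l D ⇒ l D * D ⇒ l x * D ⇒ l x * x
Derivation 2: D ⇒ D * D ⇒ l D * D ⇒ l x * D ⇒ l x * x

Two distinct leftmost derivations for the same string.

Ambiguous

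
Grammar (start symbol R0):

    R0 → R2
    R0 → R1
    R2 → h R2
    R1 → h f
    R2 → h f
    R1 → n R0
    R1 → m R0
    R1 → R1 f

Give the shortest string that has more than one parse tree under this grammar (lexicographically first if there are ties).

h f

length 2: h f has 2 parse trees

Two derivations of h f:
  R0 ⇒ R2 ⇒ h f
  R0 ⇒ R1 ⇒ h f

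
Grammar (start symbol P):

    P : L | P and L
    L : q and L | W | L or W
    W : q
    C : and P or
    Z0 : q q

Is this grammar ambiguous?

Ambiguous

Witness: q and q

Derivation 1: P ⇒ L ⇒ q and L ⇒ q and W ⇒ q and q
Derivation 2: P ⇒ P and L ⇒ L and L ⇒ W and L ⇒ q and L ⇒ q and W ⇒ q and q

Two distinct leftmost derivations for the same string.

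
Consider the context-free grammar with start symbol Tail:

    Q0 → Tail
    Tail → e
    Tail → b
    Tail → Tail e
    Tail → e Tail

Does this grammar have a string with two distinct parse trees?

Ambiguous

Witness: e e

Derivation 1: Tail ⇒ Tail e ⇒ e e
Derivation 2: Tail ⇒ e Tail ⇒ e e

Two distinct leftmost derivations for the same string.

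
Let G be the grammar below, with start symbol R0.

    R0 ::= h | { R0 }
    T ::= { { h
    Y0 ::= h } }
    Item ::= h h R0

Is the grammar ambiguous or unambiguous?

(T, Y0, Item are unreachable from R0, so their rules don't affect L(R0).) L(R0) is { openⁿ atom closeⁿ : n ≥ 0 }. The bracket depth fixes n, and the derivation is forced at every step.

Unambiguous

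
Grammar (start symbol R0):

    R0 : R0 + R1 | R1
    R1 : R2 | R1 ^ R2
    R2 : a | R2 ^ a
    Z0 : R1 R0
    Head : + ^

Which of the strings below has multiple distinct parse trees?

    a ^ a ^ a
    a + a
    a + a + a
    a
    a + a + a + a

a ^ a ^ a: 4 trees
a + a: 1 tree
a + a + a: 1 tree
a: 1 tree
a + a + a + a: 1 tree

a ^ a ^ a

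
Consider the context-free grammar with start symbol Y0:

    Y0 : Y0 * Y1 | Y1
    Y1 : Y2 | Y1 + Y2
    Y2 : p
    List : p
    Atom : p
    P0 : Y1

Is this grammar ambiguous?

Unambiguous

Only Y0, Y1, Y2 are reachable from Y0; ignoring the rest: This is a standard precedence ladder (Y0 over Y1 over Y2), with each level left-recursive on its own operator ('*' at Y0, '+' at Y1). That structure is LR(1), hence unambiguous.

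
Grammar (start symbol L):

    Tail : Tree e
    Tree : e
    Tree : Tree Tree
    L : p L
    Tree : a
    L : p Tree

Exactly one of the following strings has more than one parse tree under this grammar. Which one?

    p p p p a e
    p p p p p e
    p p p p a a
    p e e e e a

p p p p a e: 1 tree
p p p p p e: 1 tree
p p p p a a: 1 tree
p e e e e a: 14 trees

p e e e e a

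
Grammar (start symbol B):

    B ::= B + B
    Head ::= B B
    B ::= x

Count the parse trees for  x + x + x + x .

5

Parse trees for x + x + x + x:
  [B [B x] + [B [B x] + [B [B x] + [B x]]]]
  [B [B x] + [B [B [B x] + [B x]] + [B x]]]
  [B [B [B x] + [B x]] + [B [B x] + [B x]]]
  [B [B [B x] + [B [B x] + [B x]]] + [B x]]
  [B [B [B [B x] + [B x]] + [B x]] + [B x]]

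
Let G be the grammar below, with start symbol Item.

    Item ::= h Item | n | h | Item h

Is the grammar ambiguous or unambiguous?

Ambiguous

Witness: h h

Derivation 1: Item ⇒ h Item ⇒ h h
Derivation 2: Item ⇒ Item h ⇒ h h

Two distinct leftmost derivations for the same string.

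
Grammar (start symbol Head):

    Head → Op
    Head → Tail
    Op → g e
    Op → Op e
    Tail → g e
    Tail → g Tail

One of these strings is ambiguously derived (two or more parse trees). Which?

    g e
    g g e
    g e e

g e: 2 trees
g g e: 1 tree
g e e: 1 tree

g e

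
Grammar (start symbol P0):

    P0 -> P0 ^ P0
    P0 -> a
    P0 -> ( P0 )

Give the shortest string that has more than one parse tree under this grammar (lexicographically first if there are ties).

a ^ a ^ a

length 1: no string has ≥2 trees
length 3: no string has ≥2 trees
length 5: a ^ a ^ a has 2 parse trees

Two derivations of a ^ a ^ a:
  P0 ⇒ P0 ^ P0 ⇒ P0 ^ P0 ^ P0 ⇒ a ^ P0 ^ P0 ⇒ a ^ a ^ P0 ⇒ a ^ a ^ a
  P0 ⇒ P0 ^ P0 ⇒ a ^ P0 ⇒ a ^ P0 ^ P0 ⇒ a ^ a ^ P0 ⇒ a ^ a ^ a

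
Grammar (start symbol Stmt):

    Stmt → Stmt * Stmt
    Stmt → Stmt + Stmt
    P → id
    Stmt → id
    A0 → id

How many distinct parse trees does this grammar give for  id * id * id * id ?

Parse trees for id * id * id * id:
  [Stmt [Stmt id] * [Stmt [Stmt id] * [Stmt [Stmt id] * [Stmt id]]]]
  [Stmt [Stmt id] * [Stmt [Stmt [Stmt id] * [Stmt id]] * [Stmt id]]]
  [Stmt [Stmt [Stmt id] * [Stmt id]] * [Stmt [Stmt id] * [Stmt id]]]
  [Stmt [Stmt [Stmt id] * [Stmt [Stmt id] * [Stmt id]]] * [Stmt id]]
  [Stmt [Stmt [Stmt [Stmt id] * [Stmt id]] * [Stmt id]] * [Stmt id]]

5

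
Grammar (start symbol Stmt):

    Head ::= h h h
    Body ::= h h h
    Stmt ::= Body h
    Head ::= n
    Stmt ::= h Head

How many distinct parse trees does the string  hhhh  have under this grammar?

Parse trees for hhhh:
  [Stmt [Body h h h] h]
  [Stmt h [Head h h h]]

2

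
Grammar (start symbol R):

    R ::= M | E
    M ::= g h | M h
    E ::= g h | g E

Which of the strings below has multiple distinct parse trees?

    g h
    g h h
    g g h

g h

g h: 2 trees
g h h: 1 tree
g g h: 1 tree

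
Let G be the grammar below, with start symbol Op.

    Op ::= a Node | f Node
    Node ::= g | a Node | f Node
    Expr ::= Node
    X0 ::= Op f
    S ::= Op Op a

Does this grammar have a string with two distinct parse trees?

Unambiguous

Only Op, Node are reachable from Op; ignoring the rest: Each reachable nonterminal has at most one production per leading terminal, and all productions are right-linear; the derivation is determined token-by-token.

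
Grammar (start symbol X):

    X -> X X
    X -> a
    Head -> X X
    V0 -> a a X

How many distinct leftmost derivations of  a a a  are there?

Parse trees for a a a:
  [X [X a] [X [X a] [X a]]]
  [X [X [X a] [X a]] [X a]]

2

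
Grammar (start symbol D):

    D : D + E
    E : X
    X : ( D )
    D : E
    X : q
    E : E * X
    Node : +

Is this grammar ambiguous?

Only D, E, X are reachable from D; ignoring the rest: The grammar is stratified — D handles '+' (left-recursive), E handles '*', X atoms. Each operator has a fixed associativity and precedence level, so every string has one parse.

Unambiguous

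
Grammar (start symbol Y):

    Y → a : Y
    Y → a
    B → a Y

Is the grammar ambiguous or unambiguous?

Unambiguous

Only Y is reachable from Y; ignoring the rest: Right-recursive list with a separator: after each atom, whether the separator follows determines the rule. One parse per string.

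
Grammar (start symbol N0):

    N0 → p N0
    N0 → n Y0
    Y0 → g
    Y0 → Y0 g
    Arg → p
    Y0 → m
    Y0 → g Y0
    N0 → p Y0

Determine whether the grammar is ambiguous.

Ambiguous

Witness: n g g

Derivation 1: N0 ⇒ n Y0 ⇒ n Y0 g ⇒ n g g
Derivation 2: N0 ⇒ n Y0 ⇒ n g Y0 ⇒ n g g

Two distinct leftmost derivations for the same string.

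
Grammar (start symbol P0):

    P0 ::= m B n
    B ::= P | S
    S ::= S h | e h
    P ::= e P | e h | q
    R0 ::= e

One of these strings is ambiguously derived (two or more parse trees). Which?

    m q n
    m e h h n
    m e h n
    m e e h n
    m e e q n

m q n: 1 tree
m e h h n: 1 tree
m e h n: 2 trees
m e e h n: 1 tree
m e e q n: 1 tree

m e h n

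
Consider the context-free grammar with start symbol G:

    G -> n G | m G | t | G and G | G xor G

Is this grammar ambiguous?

Ambiguous

Witness: m t and t

Derivation 1: G ⇒ m G ⇒ m G and G ⇒ m t and G ⇒ m t and t
Derivation 2: G ⇒ G and G ⇒ m G and G ⇒ m t and G ⇒ m t and t

Two distinct leftmost derivations for the same string.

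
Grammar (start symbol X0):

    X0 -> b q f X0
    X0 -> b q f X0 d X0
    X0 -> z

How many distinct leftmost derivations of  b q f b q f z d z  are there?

Parse trees for b q f b q f z d z:
  [X0 b q f [X0 b q f [X0 z] d [X0 z]]]
  [X0 b q f [X0 b q f [X0 z]] d [X0 z]]

2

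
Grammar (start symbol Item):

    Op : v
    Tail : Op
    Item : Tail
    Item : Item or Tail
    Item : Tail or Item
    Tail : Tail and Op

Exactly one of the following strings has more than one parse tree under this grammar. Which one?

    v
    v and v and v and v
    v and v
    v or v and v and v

v: 1 tree
v and v and v and v: 1 tree
v and v: 1 tree
v or v and v and v: 2 trees

v or v and v and v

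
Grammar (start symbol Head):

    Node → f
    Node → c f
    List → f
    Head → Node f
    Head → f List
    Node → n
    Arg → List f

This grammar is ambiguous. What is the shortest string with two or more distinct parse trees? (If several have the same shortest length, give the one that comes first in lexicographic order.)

f f

length 2: f f has 2 parse trees

Two derivations of f f:
  Head ⇒ Node f ⇒ f f
  Head ⇒ f List ⇒ f f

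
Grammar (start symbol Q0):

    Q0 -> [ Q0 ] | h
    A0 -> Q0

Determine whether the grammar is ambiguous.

Unambiguous

Only Q0 is reachable from Q0; ignoring the rest: L(Q0) is { openⁿ atom closeⁿ : n ≥ 0 }. The bracket depth fixes n, and the derivation is forced at every step.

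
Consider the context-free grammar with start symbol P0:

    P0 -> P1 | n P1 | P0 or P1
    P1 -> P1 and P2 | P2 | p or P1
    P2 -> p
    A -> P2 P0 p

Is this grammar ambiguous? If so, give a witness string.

Witness: p or p

Derivation 1: P0 ⇒ P1 ⇒ p or P1 ⇒ p or P2 ⇒ p or p
Derivation 2: P0 ⇒ P0 or P1 ⇒ P1 or P1 ⇒ P2 or P1 ⇒ p or P1 ⇒ p or P2 ⇒ p or p

Two distinct leftmost derivations for the same string.

Ambiguous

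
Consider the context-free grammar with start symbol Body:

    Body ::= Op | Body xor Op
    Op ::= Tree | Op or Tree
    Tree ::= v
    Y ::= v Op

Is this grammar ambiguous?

Only Body, Op, Tree are reachable from Body; ignoring the rest: Body → Body xor Op | Op  ;  Op → Op or Tree | Tree  — a left-associative chain with Tree at the bottom. Each string factors uniquely by precedence.

Unambiguous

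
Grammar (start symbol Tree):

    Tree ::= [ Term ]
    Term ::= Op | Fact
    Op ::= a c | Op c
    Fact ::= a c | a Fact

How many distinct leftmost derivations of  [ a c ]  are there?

2

Parse trees for [ a c ]:
  [Tree [ [Term [Op a c]] ]]
  [Tree [ [Term [Fact a c]] ]]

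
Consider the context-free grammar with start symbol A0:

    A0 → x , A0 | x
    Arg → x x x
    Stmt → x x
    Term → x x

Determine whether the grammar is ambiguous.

Unambiguous

(Arg, Stmt, Term are unreachable from A0, so their rules don't affect L(A0).) Right-recursive list with a separator: after each atom, whether the separator follows determines the rule. One parse per string.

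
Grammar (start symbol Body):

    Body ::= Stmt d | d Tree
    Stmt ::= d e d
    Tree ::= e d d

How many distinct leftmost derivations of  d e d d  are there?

Parse trees for d e d d:
  [Body [Stmt d e d] d]
  [Body d [Tree e d d]]

2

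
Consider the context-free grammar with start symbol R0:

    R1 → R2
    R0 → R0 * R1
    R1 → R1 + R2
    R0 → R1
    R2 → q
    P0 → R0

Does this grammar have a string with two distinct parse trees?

(P0 is unreachable from R0, so its rules don't affect L(R0).) This is a standard precedence ladder (R0 over R1 over R2), with each level left-recursive on its own operator ('*' at R0, '+' at R1). That structure is LR(1), hence unambiguous.

Unambiguous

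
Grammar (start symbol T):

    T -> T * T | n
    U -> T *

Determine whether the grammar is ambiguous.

Witness: n * n * n

Derivation 1: T ⇒ T * T ⇒ T * T * T ⇒ n * T * T ⇒ n * n * T ⇒ n * n * n
Derivation 2: T ⇒ T * T ⇒ n * T ⇒ n * T * T ⇒ n * n * T ⇒ n * n * n

Two distinct leftmost derivations for the same string.

Ambiguous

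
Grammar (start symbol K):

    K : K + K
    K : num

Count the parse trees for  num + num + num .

Parse trees for num + num + num:
  [K [K num] + [K [K num] + [K num]]]
  [K [K [K num] + [K num]] + [K num]]

2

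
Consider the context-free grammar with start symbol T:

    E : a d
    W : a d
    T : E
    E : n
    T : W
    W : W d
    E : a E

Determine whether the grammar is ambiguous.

Ambiguous

Witness: a d

Derivation 1: T ⇒ E ⇒ a d
Derivation 2: T ⇒ W ⇒ a d

Two distinct leftmost derivations for the same string.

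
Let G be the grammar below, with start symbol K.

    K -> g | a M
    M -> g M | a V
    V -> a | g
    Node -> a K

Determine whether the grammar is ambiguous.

(Node is unreachable from K, so its rules don't affect L(K).) Each reachable nonterminal has at most one production per leading terminal, and all productions are right-linear; the derivation is determined token-by-token.

Unambiguous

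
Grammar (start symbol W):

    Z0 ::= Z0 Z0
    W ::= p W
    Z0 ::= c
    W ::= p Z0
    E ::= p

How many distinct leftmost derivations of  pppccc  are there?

2

Parse trees for pppccc:
  [W p [W p [W p [Z0 [Z0 c] [Z0 [Z0 c] [Z0 c]]]]]]
  [W p [W p [W p [Z0 [Z0 [Z0 c] [Z0 c]] [Z0 c]]]]]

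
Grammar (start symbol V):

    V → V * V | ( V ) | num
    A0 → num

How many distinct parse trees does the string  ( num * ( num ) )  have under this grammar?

1

Parse trees for ( num * ( num ) ):
  [V ( [V [V num] * [V ( [V num] )]] )]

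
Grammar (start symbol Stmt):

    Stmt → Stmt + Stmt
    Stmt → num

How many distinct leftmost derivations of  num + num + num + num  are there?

Parse trees for num + num + num + num:
  [Stmt [Stmt num] + [Stmt [Stmt num] + [Stmt [Stmt num] + [Stmt num]]]]
  [Stmt [Stmt num] + [Stmt [Stmt [Stmt num] + [Stmt num]] + [Stmt num]]]
  [Stmt [Stmt [Stmt num] + [Stmt num]] + [Stmt [Stmt num] + [Stmt num]]]
  [Stmt [Stmt [Stmt num] + [Stmt [Stmt num] + [Stmt num]]] + [Stmt num]]
  [Stmt [Stmt [Stmt [Stmt num] + [Stmt num]] + [Stmt num]] + [Stmt num]]

5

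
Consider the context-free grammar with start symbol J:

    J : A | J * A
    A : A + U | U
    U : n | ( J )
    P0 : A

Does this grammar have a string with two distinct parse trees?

(P0 is unreachable from J, so its rules don't affect L(J).) The grammar is stratified — J handles '*' (left-recursive), A handles '+', U atoms. Each operator has a fixed associativity and precedence level, so every string has one parse.

Unambiguous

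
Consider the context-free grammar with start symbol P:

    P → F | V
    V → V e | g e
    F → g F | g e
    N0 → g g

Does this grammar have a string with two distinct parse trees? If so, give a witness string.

Ambiguous

Witness: g e

Derivation 1: P ⇒ F ⇒ g e
Derivation 2: P ⇒ V ⇒ g e

Two distinct leftmost derivations for the same string.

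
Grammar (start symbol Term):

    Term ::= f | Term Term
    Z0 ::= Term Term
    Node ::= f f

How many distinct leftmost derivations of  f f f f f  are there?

14

Parse trees for f f f f f (showing first 6 of 14):
  [Term [Term f] [Term [Term f] [Term [Term f] [Term [Term f] [Term f]]]]]
  [Term [Term f] [Term [Term f] [Term [Term [Term f] [Term f]] [Term f]]]]
  [Term [Term f] [Term [Term [Term f] [Term f]] [Term [Term f] [Term f]]]]
  [Term [Term f] [Term [Term [Term f] [Term [Term f] [Term f]]] [Term f]]]
  [Term [Term f] [Term [Term [Term [Term f] [Term f]] [Term f]] [Term f]]]
  [Term [Term [Term f] [Term f]] [Term [Term f] [Term [Term f] [Term f]]]]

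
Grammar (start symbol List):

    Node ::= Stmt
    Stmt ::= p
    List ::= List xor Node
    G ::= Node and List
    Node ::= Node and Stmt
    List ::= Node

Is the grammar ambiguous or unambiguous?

(G is unreachable from List, so its rules don't affect L(List).) List → List xor Node | Node  ;  Node → Node and Stmt | Stmt  — a left-associative chain with Stmt at the bottom. Each string factors uniquely by precedence.

Unambiguous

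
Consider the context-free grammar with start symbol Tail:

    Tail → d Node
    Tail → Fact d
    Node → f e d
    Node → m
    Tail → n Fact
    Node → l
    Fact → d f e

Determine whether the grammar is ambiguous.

Witness: d f e d

Derivation 1: Tail ⇒ d Node ⇒ d f e d
Derivation 2: Tail ⇒ Fact d ⇒ d f e d

Two distinct leftmost derivations for the same string.

Ambiguous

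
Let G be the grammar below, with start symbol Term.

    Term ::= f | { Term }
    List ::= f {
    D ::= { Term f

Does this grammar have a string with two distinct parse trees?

(List, D are unreachable from Term, so their rules don't affect L(Term).) Each string is a nest of matched brackets around a single atom. An opening bracket forces the recursive rule; an atom forces the base rule.

Unambiguous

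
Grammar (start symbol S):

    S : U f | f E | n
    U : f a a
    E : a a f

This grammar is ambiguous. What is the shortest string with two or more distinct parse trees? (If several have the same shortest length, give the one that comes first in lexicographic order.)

length 1: no string has ≥2 trees
length 4: f a a f has 2 parse trees

Two derivations of f a a f:
  S ⇒ U f ⇒ f a a f
  S ⇒ f E ⇒ f a a f

f a a f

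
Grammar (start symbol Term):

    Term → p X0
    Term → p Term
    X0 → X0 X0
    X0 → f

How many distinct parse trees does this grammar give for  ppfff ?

Parse trees for ppfff:
  [Term p [Term p [X0 [X0 f] [X0 [X0 f] [X0 f]]]]]
  [Term p [Term p [X0 [X0 [X0 f] [X0 f]] [X0 f]]]]

2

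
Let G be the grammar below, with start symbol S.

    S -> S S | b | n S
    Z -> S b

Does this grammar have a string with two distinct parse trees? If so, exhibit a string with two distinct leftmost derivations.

Witness: b b b

Derivation 1: S ⇒ S S ⇒ S S S ⇒ b S S ⇒ b b S ⇒ b b b
Derivation 2: S ⇒ S S ⇒ b S ⇒ b S S ⇒ b b S ⇒ b b b

Two distinct leftmost derivations for the same string.

Ambiguous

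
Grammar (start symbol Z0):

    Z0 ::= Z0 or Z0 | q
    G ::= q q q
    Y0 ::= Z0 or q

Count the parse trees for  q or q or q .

2

Parse trees for q or q or q:
  [Z0 [Z0 q] or [Z0 [Z0 q] or [Z0 q]]]
  [Z0 [Z0 [Z0 q] or [Z0 q]] or [Z0 q]]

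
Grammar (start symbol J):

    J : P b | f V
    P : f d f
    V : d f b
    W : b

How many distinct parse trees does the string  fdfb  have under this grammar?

Parse trees for fdfb:
  [J [P f d f] b]
  [J f [V d f b]]

2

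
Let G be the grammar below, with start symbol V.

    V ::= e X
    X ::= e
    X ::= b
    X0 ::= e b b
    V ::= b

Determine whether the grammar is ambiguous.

Only V, X are reachable from V; ignoring the rest: Restricted to the reachable nonterminals, every rule has the form A → t or A → t B, and no two rules for the same A share a first terminal. The grammar encodes a DFA — one run per string.

Unambiguous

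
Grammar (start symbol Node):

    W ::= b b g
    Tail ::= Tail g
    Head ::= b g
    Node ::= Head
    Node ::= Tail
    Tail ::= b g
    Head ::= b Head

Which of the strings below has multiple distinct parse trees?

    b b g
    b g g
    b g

b g

b b g: 1 tree
b g g: 1 tree
b g: 2 trees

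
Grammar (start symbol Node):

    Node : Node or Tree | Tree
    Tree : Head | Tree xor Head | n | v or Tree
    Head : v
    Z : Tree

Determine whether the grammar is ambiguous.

Witness: v or n

Derivation 1: Node ⇒ Node or Tree ⇒ Tree or Tree ⇒ Head or Tree ⇒ v or Tree ⇒ v or n
Derivation 2: Node ⇒ Tree ⇒ v or Tree ⇒ v or n

Two distinct leftmost derivations for the same string.

Ambiguous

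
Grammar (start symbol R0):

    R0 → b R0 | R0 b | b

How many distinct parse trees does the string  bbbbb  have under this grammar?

Parse trees for bbbbb (showing first 6 of 16):
  [R0 b [R0 b [R0 b [R0 b [R0 b]]]]]
  [R0 b [R0 b [R0 b [R0 [R0 b] b]]]]
  [R0 b [R0 b [R0 [R0 b [R0 b]] b]]]
  [R0 b [R0 b [R0 [R0 [R0 b] b] b]]]
  [R0 b [R0 [R0 b [R0 b [R0 b]]] b]]
  [R0 b [R0 [R0 b [R0 [R0 b] b]] b]]

16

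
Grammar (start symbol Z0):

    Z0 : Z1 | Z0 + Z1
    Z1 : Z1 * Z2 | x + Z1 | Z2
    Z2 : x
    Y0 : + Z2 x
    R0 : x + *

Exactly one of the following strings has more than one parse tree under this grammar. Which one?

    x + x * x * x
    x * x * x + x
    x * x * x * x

x + x * x * x: 4 trees
x * x * x + x: 1 tree
x * x * x * x: 1 tree

x + x * x * x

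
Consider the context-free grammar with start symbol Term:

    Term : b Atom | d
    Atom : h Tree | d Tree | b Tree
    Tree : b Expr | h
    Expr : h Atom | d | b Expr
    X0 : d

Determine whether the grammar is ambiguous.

(X0 is unreachable from Term, so its rules don't affect L(Term).) The reachable rules are right-linear with at most one rule per (nonterminal, next-terminal) pair. Each input token forces the next rule, so parsing is deterministic.

Unambiguous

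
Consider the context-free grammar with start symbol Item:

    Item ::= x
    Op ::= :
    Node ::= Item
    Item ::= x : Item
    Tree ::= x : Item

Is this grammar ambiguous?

(Node, Op, Tree are unreachable from Item, so their rules don't affect L(Item).) Right-recursive list with a separator: after each atom, whether the separator follows determines the rule. One parse per string.

Unambiguous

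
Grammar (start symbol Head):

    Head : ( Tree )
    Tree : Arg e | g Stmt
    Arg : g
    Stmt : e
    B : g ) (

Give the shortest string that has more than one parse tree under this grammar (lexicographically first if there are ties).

( g e )

length 4: ( g e ) has 2 parse trees

Two derivations of ( g e ):
  Head ⇒ ( Tree ) ⇒ ( Arg e ) ⇒ ( g e )
  Head ⇒ ( Tree ) ⇒ ( g Stmt ) ⇒ ( g e )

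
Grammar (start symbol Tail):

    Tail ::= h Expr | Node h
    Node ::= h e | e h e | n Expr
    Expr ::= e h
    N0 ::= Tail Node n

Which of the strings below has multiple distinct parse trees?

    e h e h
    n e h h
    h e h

e h e h: 1 tree
n e h h: 1 tree
h e h: 2 trees

h e h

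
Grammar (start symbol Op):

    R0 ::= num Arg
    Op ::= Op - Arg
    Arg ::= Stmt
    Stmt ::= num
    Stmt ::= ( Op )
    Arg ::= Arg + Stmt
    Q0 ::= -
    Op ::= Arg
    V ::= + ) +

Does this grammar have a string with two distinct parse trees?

Only Op, Arg, Stmt are reachable from Op; ignoring the rest: The grammar is stratified — Op handles '-' (left-recursive), Arg handles '+', Stmt atoms. Each operator has a fixed associativity and precedence level, so every string has one parse.

Unambiguous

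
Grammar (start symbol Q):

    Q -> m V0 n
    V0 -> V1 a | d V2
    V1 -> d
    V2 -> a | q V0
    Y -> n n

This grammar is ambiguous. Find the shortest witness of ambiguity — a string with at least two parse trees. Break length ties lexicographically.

m d a n

length 4: m d a n has 2 parse trees

Two derivations of m d a n:
  Q ⇒ m V0 n ⇒ m V1 a n ⇒ m d a n
  Q ⇒ m V0 n ⇒ m d V2 n ⇒ m d a n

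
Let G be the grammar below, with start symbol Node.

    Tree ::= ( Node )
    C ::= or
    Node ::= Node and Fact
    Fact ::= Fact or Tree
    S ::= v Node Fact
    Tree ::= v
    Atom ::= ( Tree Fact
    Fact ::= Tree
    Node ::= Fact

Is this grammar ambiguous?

Unambiguous

Only Node, Fact, Tree are reachable from Node; ignoring the rest: The grammar is stratified — Node handles 'and' (left-recursive), Fact handles 'or', Tree atoms. Each operator has a fixed associativity and precedence level, so every string has one parse.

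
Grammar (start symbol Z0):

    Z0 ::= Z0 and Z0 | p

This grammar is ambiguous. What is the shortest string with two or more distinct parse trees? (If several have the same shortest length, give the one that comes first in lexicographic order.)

length 1: no string has ≥2 trees
length 3: no string has ≥2 trees
length 5: p and p and p has 2 parse trees

Two derivations of p and p and p:
  Z0 ⇒ Z0 and Z0 ⇒ Z0 and Z0 and Z0 ⇒ p and Z0 and Z0 ⇒ p and p and Z0 ⇒ p and p and p
  Z0 ⇒ Z0 and Z0 ⇒ p and Z0 ⇒ p and Z0 and Z0 ⇒ p and p and Z0 ⇒ p and p and p

p and p and p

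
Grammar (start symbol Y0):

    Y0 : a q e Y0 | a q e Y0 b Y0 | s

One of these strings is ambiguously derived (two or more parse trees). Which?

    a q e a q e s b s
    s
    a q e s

a q e a q e s b s: 2 trees
s: 1 tree
a q e s: 1 tree

a q e a q e s b s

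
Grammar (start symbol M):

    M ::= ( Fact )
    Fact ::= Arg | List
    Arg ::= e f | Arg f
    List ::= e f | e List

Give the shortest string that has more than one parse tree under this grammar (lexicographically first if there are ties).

( e f )

length 4: ( e f ) has 2 parse trees

Two derivations of ( e f ):
  M ⇒ ( Fact ) ⇒ ( Arg ) ⇒ ( e f )
  M ⇒ ( Fact ) ⇒ ( List ) ⇒ ( e f )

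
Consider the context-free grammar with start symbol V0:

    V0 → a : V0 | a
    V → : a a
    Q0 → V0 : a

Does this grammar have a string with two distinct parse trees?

Only V0 is reachable from V0; ignoring the rest: Right-recursive list with a separator: after each atom, whether the separator follows determines the rule. One parse per string.

Unambiguous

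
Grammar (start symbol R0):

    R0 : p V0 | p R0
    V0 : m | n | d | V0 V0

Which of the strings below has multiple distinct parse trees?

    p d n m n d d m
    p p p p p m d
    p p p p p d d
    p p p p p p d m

p d n m n d d m

p d n m n d d m: 132 trees
p p p p p m d: 1 tree
p p p p p d d: 1 tree
p p p p p p d m: 1 tree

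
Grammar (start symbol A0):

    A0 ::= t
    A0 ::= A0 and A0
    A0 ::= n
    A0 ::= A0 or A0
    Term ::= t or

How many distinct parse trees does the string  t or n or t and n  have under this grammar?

5

Parse trees for t or n or t and n:
  [A0 [A0 [A0 t] or [A0 [A0 n] or [A0 t]]] and [A0 n]]
  [A0 [A0 [A0 [A0 t] or [A0 n]] or [A0 t]] and [A0 n]]
  [A0 [A0 t] or [A0 [A0 [A0 n] or [A0 t]] and [A0 n]]]
  [A0 [A0 t] or [A0 [A0 n] or [A0 [A0 t] and [A0 n]]]]
  [A0 [A0 [A0 t] or [A0 n]] or [A0 [A0 t] and [A0 n]]]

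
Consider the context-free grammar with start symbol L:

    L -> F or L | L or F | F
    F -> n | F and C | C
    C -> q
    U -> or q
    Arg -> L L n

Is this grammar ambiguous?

Witness: n or n

Derivation 1: L ⇒ F or L ⇒ n or L ⇒ n or F ⇒ n or n
Derivation 2: L ⇒ L or F ⇒ F or F ⇒ n or F ⇒ n or n

Two distinct leftmost derivations for the same string.

Ambiguous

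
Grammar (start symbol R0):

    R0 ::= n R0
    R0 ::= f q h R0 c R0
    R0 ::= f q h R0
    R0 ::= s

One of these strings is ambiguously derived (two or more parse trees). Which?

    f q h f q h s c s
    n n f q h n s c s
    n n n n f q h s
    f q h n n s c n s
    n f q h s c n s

f q h f q h s c s: 2 trees
n n f q h n s c s: 1 tree
n n n n f q h s: 1 tree
f q h n n s c n s: 1 tree
n f q h s c n s: 1 tree

f q h f q h s c s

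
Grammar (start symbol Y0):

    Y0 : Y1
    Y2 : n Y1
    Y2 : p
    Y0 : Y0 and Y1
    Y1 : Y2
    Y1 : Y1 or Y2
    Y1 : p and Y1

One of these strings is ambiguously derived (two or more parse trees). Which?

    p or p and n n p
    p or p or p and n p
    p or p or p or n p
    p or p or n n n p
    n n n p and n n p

p or p and n n p: 1 tree
p or p or p and n p: 1 tree
p or p or p or n p: 1 tree
p or p or n n n p: 1 tree
n n n p and n n p: 2 trees

n n n p and n n p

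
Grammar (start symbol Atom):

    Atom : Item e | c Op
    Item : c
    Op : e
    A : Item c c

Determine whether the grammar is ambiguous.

Ambiguous

Witness: c e

Derivation 1: Atom ⇒ Item e ⇒ c e
Derivation 2: Atom ⇒ c Op ⇒ c e

Two distinct leftmost derivations for the same string.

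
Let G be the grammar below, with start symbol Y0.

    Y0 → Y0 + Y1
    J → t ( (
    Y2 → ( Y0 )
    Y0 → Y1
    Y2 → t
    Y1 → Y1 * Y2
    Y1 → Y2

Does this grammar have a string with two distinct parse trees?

(J is unreachable from Y0, so its rules don't affect L(Y0).) The grammar is stratified — Y0 handles '+' (left-recursive), Y1 handles '*', Y2 atoms. Each operator has a fixed associativity and precedence level, so every string has one parse.

Unambiguous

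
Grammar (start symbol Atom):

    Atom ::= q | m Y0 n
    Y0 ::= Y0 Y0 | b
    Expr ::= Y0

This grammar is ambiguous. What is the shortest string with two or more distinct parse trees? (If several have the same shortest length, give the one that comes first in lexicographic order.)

length 1: no string has ≥2 trees
length 3: no string has ≥2 trees
length 4: no string has ≥2 trees
length 5: m b b b n has 2 parse trees

Two derivations of m b b b n:
  Atom ⇒ m Y0 n ⇒ m Y0 Y0 n ⇒ m Y0 Y0 Y0 n ⇒ m b Y0 Y0 n ⇒ m b b Y0 n ⇒ m b b b n
  Atom ⇒ m Y0 n ⇒ m Y0 Y0 n ⇒ m b Y0 n ⇒ m b Y0 Y0 n ⇒ m b b Y0 n ⇒ m b b b n

m b b b n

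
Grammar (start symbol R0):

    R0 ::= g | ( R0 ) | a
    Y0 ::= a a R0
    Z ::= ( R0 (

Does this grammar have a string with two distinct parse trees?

Only R0 is reachable from R0; ignoring the rest: Each string is a nest of matched brackets around a single atom. An opening bracket forces the recursive rule; an atom forces the base rule.

Unambiguous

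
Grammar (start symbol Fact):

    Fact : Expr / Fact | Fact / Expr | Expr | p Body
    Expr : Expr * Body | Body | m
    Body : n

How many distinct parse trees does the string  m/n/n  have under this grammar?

Parse trees for m/n/n:
  [Fact [Expr m] / [Fact [Expr [Body n]] / [Fact [Expr [Body n]]]]]
  [Fact [Expr m] / [Fact [Fact [Expr [Body n]]] / [Expr [Body n]]]]
  [Fact [Fact [Expr m] / [Fact [Expr [Body n]]]] / [Expr [Body n]]]
  [Fact [Fact [Fact [Expr m]] / [Expr [Body n]]] / [Expr [Body n]]]

4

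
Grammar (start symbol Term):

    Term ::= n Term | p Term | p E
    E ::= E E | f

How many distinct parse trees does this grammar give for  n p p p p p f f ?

1

Parse trees for n p p p p p f f:
  [Term n [Term p [Term p [Term p [Term p [Term p [E [E f] [E f]]]]]]]]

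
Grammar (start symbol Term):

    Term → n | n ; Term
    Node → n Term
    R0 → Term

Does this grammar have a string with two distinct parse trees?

Unambiguous

(Node, R0 are unreachable from Term, so their rules don't affect L(Term).) Right-recursive list with a separator: after each atom, whether the separator follows determines the rule. One parse per string.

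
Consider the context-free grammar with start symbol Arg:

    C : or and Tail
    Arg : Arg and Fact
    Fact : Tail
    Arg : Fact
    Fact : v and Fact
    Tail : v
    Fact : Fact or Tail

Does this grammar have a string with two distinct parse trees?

Ambiguous

Witness: v and v

Derivation 1: Arg ⇒ Arg and Fact ⇒ Fact and Fact ⇒ Tail and Fact ⇒ v and Fact ⇒ v and Tail ⇒ v and v
Derivation 2: Arg ⇒ Fact ⇒ v and Fact ⇒ v and Tail ⇒ v and v

Two distinct leftmost derivations for the same string.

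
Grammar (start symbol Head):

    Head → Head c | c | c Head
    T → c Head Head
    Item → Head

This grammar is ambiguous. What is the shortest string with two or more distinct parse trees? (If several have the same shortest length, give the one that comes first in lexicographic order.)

c c

length 1: no string has ≥2 trees
length 2: c c has 2 parse trees

Two derivations of c c:
  Head ⇒ Head c ⇒ c c
  Head ⇒ c Head ⇒ c c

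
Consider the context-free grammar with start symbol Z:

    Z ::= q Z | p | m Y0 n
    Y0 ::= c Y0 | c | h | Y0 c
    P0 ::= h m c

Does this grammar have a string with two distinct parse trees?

Ambiguous

Witness: m c c n

Derivation 1: Z ⇒ m Y0 n ⇒ m c Y0 n ⇒ m c c n
Derivation 2: Z ⇒ m Y0 n ⇒ m Y0 c n ⇒ m c c n

Two distinct leftmost derivations for the same string.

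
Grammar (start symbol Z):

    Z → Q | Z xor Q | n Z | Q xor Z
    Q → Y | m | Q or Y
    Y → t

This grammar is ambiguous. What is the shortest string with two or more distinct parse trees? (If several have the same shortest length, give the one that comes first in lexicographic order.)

length 1: no string has ≥2 trees
length 2: no string has ≥2 trees
length 3: m xor m has 2 parse trees

Two derivations of m xor m:
  Z ⇒ Z xor Q ⇒ Q xor Q ⇒ m xor Q ⇒ m xor m
  Z ⇒ Q xor Z ⇒ m xor Z ⇒ m xor Q ⇒ m xor m

m xor m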